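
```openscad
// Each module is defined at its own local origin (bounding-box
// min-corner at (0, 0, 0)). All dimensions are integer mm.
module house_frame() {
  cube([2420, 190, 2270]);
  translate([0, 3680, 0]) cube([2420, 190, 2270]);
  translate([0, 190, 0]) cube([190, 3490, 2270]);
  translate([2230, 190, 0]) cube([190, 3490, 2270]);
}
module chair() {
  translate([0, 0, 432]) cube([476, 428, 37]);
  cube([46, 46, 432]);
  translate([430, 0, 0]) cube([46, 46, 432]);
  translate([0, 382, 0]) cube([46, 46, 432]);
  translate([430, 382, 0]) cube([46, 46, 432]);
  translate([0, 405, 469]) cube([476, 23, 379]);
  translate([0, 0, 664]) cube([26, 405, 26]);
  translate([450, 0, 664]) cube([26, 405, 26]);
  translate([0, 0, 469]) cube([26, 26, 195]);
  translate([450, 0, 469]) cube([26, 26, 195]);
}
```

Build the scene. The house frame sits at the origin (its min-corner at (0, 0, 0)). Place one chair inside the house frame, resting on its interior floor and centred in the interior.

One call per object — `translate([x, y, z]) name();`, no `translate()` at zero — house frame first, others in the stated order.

house_frame();
translate([972, 1721, 0]) chair();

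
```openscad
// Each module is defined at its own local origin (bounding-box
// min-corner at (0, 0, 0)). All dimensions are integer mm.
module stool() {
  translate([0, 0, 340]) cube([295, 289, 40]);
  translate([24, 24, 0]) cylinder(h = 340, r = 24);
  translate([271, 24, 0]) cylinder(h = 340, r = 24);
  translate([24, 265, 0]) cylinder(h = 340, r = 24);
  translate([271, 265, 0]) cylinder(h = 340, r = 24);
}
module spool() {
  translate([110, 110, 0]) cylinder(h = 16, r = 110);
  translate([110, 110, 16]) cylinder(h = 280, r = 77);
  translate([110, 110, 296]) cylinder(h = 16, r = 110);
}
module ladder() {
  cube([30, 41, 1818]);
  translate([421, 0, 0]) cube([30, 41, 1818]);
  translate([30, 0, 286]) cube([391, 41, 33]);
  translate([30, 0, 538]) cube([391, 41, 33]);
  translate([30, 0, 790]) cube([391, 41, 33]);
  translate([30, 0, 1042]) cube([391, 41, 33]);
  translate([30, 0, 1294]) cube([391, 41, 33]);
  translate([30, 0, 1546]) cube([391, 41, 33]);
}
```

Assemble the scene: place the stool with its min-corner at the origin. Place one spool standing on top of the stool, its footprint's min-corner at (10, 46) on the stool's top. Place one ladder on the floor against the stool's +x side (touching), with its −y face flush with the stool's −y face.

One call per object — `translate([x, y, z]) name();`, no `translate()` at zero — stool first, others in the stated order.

stool();
translate([10, 46, 380]) spool();
translate([295, 0, 0]) ladder();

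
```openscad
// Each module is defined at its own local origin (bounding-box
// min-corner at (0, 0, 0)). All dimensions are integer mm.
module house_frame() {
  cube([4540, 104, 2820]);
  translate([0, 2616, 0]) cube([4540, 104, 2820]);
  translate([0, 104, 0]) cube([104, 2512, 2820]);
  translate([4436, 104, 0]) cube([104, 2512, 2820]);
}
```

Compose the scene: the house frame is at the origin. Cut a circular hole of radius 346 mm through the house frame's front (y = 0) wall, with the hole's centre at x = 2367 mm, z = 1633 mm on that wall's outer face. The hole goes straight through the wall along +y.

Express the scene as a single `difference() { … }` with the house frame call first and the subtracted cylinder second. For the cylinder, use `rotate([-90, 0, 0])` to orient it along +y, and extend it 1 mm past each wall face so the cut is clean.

difference() {
  house_frame();
  translate([2367, -1, 1633]) rotate([-90, 0, 0]) cylinder(h = 106, r = 346);
}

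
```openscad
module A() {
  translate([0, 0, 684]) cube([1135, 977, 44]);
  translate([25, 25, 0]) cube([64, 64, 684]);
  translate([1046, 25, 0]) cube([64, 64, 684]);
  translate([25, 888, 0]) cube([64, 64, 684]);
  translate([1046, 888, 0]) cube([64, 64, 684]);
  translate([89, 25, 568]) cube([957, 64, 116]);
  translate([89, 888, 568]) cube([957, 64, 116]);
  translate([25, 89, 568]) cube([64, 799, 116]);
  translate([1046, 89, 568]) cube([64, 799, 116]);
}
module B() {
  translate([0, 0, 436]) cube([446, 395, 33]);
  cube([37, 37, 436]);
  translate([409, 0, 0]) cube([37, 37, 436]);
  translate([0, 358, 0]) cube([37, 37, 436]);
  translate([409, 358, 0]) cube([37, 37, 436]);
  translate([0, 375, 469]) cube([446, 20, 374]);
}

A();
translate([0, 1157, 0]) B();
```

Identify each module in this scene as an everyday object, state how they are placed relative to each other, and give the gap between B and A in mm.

The chair's nearest face is 180 mm from the table's +y face.

A is a table. B is a chair. The chair is on the floor beside the table on its +y side. The gap between the chair and the table is 180 mm.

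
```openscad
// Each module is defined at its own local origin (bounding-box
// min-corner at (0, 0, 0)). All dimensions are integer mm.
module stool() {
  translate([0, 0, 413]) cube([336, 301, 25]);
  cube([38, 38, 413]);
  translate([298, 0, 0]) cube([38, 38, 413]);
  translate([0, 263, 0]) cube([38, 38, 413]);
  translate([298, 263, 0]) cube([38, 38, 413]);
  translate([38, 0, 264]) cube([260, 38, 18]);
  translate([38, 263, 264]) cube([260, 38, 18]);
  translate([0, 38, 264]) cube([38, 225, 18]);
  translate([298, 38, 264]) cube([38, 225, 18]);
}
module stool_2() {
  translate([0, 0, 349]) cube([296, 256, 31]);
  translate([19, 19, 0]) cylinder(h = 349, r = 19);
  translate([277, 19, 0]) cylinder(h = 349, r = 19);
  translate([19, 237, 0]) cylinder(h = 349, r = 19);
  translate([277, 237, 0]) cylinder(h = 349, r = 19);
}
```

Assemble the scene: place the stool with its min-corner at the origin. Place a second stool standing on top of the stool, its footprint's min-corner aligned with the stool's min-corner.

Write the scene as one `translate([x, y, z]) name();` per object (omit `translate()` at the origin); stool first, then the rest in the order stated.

stool();
translate([0, 0, 438]) stool_2();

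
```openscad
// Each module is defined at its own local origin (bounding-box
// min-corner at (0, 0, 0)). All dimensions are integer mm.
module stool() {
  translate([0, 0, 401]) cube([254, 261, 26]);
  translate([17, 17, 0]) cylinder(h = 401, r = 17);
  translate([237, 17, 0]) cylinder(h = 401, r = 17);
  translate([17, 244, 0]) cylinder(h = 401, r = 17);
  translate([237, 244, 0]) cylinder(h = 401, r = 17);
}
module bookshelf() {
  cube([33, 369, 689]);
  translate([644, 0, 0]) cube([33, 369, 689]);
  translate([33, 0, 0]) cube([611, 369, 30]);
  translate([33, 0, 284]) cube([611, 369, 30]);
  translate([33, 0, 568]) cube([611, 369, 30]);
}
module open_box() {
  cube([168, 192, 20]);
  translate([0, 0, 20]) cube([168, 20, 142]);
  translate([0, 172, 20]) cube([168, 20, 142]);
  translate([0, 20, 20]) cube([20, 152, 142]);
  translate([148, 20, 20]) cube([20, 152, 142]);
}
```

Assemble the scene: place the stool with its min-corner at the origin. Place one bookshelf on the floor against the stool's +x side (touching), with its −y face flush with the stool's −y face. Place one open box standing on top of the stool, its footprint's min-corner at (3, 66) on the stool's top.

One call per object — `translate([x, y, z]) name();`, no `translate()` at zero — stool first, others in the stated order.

stool();
translate([254, 0, 0]) bookshelf();
translate([3, 66, 427]) open_box();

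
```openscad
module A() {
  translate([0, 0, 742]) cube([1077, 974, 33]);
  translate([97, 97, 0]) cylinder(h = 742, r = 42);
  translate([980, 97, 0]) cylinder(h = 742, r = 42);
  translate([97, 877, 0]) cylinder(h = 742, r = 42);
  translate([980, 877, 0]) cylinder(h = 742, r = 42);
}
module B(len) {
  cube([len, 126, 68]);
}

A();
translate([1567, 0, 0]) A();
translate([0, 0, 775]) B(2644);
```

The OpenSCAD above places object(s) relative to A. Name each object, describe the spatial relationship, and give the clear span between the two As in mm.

Second table starts at x = 1567; first ends at x = 1077; clear span = 1567 − 1077 = 490 mm.

A is a table. B is a beam. A beam spans the tops of two tables. The clear span between the two tables is 490 mm.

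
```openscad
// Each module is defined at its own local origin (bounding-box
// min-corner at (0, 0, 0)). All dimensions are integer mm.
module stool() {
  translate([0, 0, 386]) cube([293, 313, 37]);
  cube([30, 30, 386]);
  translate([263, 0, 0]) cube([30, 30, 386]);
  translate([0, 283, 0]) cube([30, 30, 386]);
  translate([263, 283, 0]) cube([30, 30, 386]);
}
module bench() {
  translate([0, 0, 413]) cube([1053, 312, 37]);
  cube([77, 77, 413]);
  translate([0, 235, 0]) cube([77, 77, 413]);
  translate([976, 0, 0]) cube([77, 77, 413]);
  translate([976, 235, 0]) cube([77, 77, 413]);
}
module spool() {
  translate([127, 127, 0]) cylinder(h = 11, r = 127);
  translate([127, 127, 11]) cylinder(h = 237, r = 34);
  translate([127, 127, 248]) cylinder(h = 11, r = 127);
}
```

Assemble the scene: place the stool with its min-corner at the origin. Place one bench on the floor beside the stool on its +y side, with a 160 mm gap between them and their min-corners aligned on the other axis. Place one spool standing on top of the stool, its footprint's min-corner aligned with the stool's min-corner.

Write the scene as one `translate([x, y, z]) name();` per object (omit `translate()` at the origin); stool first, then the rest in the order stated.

stool();
translate([0, 473, 0]) bench();
translate([0, 0, 423]) spool();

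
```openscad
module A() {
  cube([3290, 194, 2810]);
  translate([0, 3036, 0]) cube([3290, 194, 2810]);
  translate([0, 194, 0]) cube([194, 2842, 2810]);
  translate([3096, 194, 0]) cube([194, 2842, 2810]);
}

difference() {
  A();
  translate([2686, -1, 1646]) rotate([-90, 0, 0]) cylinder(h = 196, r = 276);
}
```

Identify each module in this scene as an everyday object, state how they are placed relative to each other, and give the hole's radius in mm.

The subtracted cylinder has r = 276 mm.

A is a house frame. The house frame has a circular hole through its front wall. The hole's radius is 276 mm.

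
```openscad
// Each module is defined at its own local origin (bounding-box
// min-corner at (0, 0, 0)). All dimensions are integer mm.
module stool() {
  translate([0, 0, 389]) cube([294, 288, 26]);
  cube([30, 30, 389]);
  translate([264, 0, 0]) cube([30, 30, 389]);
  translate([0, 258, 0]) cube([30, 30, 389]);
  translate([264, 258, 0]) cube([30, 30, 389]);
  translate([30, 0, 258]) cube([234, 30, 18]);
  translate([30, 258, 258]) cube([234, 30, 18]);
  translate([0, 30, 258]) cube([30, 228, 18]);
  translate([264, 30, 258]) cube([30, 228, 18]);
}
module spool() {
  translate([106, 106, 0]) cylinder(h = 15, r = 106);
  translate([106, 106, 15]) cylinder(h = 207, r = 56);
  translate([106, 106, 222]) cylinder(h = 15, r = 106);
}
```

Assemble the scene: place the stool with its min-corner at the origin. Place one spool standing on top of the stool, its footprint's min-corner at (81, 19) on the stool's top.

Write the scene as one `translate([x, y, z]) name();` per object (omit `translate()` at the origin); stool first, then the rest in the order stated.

stool();
translate([81, 19, 415]) spool();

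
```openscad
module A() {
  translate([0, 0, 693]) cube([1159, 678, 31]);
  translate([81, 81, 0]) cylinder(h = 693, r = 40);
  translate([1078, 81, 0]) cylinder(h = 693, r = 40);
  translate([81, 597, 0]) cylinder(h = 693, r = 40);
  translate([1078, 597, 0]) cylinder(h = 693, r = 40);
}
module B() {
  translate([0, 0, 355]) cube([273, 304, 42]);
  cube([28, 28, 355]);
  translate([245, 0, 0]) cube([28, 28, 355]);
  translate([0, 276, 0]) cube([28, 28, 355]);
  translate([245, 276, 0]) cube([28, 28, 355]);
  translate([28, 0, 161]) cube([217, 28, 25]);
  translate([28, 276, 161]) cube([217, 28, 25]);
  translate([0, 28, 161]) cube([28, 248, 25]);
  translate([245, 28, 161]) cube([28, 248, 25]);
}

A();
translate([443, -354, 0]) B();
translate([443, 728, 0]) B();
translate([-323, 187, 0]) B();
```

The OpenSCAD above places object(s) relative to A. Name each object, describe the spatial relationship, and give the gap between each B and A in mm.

A is a table. B is a stool. Three stools sit around the table at the −y, +y, −x sides. The gap between each stool and the table is 50 mm.

Each stool's nearest face is 50 mm from the table's bounding box.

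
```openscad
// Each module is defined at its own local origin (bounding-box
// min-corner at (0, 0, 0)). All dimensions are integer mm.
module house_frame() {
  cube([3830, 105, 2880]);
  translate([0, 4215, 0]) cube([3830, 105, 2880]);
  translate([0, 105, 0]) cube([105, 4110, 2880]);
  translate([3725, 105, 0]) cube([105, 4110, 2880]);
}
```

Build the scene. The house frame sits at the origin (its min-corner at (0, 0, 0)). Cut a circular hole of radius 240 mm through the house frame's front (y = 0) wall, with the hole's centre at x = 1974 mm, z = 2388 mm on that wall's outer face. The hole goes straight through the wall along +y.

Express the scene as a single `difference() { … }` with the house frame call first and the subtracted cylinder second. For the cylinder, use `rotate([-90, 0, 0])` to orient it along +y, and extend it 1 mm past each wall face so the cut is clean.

difference() {
  house_frame();
  translate([1974, -1, 2388]) rotate([-90, 0, 0]) cylinder(h = 107, r = 240);
}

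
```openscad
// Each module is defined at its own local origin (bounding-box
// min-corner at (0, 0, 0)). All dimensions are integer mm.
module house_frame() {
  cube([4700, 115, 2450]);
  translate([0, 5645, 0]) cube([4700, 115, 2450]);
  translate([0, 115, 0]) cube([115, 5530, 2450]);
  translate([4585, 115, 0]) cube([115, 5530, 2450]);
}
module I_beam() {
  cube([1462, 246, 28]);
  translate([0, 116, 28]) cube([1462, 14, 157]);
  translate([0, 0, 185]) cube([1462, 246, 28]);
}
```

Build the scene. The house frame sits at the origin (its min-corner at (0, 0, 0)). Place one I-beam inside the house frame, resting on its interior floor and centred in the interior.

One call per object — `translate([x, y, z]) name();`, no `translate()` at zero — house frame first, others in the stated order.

house_frame();
translate([1619, 2757, 0]) I_beam();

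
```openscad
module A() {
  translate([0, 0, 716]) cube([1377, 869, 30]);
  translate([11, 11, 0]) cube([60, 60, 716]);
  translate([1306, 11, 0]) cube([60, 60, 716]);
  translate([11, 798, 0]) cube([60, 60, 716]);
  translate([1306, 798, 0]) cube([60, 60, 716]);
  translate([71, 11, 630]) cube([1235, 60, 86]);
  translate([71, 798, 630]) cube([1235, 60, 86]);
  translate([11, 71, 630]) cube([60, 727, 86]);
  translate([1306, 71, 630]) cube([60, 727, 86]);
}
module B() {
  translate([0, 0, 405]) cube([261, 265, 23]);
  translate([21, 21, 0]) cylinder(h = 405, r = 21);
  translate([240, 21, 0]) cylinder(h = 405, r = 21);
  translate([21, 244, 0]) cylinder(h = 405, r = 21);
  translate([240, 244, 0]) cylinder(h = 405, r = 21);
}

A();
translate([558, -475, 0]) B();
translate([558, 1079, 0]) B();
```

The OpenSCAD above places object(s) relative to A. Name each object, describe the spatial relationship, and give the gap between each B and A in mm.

A is a table. B is a stool. Two stools sit around the table at the −y, +y sides. The gap between each stool and the table is 210 mm.

Each stool's nearest face is 210 mm from the table's bounding box.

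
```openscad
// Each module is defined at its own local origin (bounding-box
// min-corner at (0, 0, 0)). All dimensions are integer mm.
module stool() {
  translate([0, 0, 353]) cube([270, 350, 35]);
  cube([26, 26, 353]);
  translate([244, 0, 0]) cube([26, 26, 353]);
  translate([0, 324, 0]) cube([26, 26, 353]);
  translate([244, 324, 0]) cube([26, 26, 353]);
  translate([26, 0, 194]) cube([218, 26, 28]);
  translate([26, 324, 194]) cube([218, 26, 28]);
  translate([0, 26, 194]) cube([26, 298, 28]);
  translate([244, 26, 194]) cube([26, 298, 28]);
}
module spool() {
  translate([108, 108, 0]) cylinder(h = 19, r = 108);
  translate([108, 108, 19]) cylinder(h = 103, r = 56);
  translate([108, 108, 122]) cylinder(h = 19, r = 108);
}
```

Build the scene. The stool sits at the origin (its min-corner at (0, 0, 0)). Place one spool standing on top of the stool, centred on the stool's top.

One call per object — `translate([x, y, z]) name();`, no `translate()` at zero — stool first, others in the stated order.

stool();
translate([27, 67, 388]) spool();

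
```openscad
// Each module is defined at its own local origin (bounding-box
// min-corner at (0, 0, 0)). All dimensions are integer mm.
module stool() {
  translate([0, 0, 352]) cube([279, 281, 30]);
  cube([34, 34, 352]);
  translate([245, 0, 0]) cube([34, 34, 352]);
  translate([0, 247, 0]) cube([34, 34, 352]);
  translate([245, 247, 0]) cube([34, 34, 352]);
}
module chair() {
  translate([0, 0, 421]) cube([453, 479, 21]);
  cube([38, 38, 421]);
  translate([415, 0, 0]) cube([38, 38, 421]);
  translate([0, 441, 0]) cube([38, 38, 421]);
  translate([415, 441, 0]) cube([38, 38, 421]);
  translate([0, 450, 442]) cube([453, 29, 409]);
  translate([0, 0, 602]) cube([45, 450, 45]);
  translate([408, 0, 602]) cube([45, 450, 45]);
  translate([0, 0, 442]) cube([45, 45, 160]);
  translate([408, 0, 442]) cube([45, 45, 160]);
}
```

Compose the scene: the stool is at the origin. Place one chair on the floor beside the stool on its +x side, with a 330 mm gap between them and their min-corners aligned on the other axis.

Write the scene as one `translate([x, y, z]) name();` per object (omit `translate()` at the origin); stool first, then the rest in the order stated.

stool();
translate([609, 0, 0]) chair();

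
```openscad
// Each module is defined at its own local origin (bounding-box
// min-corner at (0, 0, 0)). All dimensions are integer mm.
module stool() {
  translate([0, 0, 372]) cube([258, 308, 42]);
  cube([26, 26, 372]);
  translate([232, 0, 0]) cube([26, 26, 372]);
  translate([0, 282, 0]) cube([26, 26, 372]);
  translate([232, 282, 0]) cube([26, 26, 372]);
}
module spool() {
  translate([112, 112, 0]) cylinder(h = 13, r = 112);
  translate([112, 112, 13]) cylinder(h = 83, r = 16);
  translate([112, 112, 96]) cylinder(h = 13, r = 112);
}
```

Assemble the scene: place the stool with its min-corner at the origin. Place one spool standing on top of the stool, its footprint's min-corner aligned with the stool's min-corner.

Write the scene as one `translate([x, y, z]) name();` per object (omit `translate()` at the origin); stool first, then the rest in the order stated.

stool();
translate([0, 0, 414]) spool();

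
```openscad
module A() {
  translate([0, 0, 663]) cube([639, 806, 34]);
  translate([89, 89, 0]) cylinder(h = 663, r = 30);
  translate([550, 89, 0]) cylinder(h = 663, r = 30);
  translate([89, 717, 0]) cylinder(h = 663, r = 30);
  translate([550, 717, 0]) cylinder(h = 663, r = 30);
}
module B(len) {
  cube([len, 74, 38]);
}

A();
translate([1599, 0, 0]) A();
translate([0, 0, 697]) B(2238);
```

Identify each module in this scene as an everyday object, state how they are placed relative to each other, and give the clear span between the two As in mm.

Second table starts at x = 1599; first ends at x = 639; clear span = 1599 − 639 = 960 mm.

A is a table. B is a beam. A beam spans the tops of two tables. The clear span between the two tables is 960 mm.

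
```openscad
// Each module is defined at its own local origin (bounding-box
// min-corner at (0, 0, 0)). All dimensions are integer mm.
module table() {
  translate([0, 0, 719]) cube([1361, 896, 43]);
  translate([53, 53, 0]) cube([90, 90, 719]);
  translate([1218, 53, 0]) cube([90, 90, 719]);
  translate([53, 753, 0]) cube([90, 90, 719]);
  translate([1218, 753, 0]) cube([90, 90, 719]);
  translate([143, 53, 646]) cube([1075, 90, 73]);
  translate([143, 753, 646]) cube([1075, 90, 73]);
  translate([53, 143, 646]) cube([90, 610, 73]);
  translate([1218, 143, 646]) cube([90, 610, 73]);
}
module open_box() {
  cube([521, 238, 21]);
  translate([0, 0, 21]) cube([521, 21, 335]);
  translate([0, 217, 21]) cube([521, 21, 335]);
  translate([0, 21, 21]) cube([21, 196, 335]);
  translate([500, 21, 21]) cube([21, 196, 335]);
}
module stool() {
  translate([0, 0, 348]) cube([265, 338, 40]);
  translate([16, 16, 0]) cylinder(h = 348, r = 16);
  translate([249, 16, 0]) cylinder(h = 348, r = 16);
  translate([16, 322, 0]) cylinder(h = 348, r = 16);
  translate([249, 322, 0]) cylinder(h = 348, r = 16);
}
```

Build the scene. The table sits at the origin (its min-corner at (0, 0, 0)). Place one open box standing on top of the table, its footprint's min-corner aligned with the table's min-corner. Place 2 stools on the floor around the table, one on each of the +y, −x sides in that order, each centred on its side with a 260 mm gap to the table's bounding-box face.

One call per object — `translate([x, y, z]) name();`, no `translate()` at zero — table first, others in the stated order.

table();
translate([0, 0, 762]) open_box();
translate([548, 1156, 0]) stool();
translate([-525, 279, 0]) stool();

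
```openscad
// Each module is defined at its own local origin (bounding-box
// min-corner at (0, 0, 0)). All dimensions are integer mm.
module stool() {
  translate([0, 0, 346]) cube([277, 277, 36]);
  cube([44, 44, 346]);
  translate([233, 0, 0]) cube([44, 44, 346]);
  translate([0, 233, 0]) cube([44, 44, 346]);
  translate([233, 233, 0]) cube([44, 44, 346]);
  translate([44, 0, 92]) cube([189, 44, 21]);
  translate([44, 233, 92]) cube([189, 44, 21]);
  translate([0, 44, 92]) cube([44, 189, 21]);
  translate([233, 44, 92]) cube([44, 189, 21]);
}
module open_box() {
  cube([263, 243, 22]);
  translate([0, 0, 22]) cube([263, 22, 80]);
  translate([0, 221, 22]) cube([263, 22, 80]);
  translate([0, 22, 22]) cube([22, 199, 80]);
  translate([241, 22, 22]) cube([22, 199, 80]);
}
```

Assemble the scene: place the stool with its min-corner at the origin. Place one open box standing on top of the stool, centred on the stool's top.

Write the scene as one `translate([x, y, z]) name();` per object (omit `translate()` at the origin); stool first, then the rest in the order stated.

stool();
translate([7, 17, 382]) open_box();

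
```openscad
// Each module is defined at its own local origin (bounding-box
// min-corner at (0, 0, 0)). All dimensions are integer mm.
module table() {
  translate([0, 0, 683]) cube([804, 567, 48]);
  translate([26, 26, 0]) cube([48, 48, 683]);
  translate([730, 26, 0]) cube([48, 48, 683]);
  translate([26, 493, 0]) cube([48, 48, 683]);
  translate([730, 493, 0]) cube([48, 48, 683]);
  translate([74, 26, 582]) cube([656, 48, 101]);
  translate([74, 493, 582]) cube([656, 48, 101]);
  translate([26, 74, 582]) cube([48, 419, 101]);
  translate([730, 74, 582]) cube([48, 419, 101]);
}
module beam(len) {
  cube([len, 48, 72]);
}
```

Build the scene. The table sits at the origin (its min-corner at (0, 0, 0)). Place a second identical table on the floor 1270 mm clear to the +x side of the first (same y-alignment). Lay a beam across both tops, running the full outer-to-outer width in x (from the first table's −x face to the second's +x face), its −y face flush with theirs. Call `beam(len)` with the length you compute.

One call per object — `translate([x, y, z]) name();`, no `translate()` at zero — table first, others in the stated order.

table();
translate([2074, 0, 0]) table();
translate([0, 0, 731]) beam(2878);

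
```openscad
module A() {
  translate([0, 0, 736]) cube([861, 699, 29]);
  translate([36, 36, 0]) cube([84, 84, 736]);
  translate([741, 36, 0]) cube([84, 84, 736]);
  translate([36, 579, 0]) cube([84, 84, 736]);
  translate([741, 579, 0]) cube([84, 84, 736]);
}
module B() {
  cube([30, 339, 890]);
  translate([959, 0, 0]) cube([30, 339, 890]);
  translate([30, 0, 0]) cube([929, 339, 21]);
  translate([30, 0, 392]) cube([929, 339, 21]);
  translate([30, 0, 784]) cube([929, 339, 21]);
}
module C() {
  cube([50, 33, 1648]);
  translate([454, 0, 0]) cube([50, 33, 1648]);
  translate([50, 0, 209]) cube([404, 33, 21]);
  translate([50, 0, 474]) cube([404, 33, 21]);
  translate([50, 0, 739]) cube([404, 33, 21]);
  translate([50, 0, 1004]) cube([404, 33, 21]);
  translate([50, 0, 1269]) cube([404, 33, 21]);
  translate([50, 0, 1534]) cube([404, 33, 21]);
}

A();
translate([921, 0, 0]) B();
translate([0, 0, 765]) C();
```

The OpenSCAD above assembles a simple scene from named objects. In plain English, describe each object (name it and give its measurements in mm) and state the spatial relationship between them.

A is a table with a 861×699 mm rectangular top, 29 mm thick, top surface at z = 765 mm, supported by four 84×84 mm square legs, each inset 36 mm from the nearest pair of top edges, running from the floor.

B is an open bookshelf. Two side panels, each 30 mm thick, 339 mm deep and 890 mm tall, stand 989 mm apart (outside-to-outside). Between them sit 3 shelves, each 21 mm thick and 339 mm deep, spanning the full gap between the sides. The bottom shelf rests on the floor (its underside at z = 0) and the clear gap between one shelf's top and the next shelf's underside is 371 mm.

C is a straight ladder. Two 50×33 mm vertical rails, 1648 mm tall, stand 504 mm apart (outside-to-outside) with their front faces coplanar on the −y side. 6 rungs, each 33 mm deep and 21 mm tall, span between the inner faces of the rails, front faces flush with the rails. The lowest rung's underside is at z = 209 mm and rungs are spaced 265 mm apart (underside to underside).

The bookshelf is on the floor beside the table on its +x side. The ladder is on top of the table.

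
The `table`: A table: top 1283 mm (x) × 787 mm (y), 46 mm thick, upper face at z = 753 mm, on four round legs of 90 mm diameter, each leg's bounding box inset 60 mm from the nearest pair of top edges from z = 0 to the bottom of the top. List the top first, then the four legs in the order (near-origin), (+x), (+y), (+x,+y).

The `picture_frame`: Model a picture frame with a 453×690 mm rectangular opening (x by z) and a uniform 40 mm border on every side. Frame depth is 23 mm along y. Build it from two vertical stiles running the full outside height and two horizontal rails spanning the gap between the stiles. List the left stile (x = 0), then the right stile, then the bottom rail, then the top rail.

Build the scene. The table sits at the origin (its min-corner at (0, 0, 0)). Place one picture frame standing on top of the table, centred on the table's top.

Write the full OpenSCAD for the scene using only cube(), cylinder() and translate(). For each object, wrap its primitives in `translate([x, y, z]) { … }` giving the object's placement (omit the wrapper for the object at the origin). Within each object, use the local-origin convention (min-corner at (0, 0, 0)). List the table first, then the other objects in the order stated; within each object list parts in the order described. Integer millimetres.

translate([0, 0, 707]) cube([1283, 787, 46]);
translate([105, 105, 0]) cylinder(h = 707, r = 45);
translate([1178, 105, 0]) cylinder(h = 707, r = 45);
translate([105, 682, 0]) cylinder(h = 707, r = 45);
translate([1178, 682, 0]) cylinder(h = 707, r = 45);
translate([375, 382, 753]) {
  cube([40, 23, 770]);
  translate([493, 0, 0]) cube([40, 23, 770]);
  translate([40, 0, 0]) cube([453, 23, 40]);
  translate([40, 0, 730]) cube([453, 23, 40]);
}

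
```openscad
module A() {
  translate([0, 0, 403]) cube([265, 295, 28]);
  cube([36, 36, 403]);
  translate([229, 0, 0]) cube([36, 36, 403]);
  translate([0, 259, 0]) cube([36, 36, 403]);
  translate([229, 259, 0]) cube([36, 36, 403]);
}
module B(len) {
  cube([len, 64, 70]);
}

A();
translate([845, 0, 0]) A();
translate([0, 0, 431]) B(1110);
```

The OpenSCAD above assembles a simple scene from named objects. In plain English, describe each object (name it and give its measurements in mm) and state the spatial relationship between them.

A is a simple wooden stool: a rectangular seat 265 mm (x) by 295 mm (y), 28 mm thick, top face at z = 431 mm, on four square legs, each 36×36 mm in cross-section. The legs rest on z = 0, each flush with a corner of the seat.

B is a rectangular beam 1110 mm long (x), 64 mm deep (y), 70 mm thick (z).

The beam spans the tops of two stools placed 580 mm apart, resting at z = 431 mm.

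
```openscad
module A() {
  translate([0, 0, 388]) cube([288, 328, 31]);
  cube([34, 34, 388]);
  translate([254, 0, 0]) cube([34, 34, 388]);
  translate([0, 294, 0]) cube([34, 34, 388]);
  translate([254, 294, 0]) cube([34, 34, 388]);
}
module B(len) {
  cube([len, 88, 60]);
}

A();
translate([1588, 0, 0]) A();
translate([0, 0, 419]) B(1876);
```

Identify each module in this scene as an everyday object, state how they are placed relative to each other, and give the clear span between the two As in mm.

A is a stool. B is a beam. A beam spans the tops of two stools. The clear span between the two stools is 1300 mm.

Second stool starts at x = 1588; first ends at x = 288; clear span = 1588 − 288 = 1300 mm.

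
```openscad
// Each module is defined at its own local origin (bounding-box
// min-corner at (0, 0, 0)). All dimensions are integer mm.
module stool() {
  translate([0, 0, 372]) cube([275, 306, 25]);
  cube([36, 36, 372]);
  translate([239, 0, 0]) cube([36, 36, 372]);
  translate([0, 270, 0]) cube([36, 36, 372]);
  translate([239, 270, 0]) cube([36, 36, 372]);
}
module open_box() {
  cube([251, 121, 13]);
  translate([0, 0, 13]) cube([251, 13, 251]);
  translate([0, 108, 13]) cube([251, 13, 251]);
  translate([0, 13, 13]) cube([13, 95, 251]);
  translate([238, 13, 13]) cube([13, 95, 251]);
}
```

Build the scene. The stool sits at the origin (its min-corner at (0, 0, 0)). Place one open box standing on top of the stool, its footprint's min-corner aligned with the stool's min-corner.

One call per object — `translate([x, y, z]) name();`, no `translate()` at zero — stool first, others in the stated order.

stool();
translate([0, 0, 397]) open_box();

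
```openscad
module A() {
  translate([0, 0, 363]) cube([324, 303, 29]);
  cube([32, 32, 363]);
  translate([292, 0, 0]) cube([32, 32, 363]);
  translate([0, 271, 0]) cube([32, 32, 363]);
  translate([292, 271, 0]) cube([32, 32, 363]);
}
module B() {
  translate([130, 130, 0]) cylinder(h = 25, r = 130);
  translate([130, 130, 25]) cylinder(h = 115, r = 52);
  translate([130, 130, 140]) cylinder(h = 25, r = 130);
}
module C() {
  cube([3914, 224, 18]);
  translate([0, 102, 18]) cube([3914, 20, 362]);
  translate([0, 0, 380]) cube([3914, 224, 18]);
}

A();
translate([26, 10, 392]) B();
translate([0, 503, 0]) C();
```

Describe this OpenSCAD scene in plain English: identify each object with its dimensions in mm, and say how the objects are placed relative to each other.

A is a simple wooden stool: a rectangular seat 324 mm (x) by 303 mm (y), 29 mm thick, top face at z = 392 mm, on four square legs, each 32×32 mm in cross-section. The legs rest on z = 0, each flush with a corner of the seat.

B is a spool: two coaxial disc flanges of radius 130 mm and thickness 25 mm, joined by a core cylinder of radius 52 mm and height 115 mm. The lower flange rests on z = 0 and the three cylinders share a vertical axis.

C is an I-beam lying along x, 3914 mm long. Overall section height 398 mm. Two flanges 224 mm wide (y) and 18 mm thick, one on the floor and one at the top; a web 20 mm thick runs between them, centred on the flange width.

The spool is on top of the stool. The I-beam is on the floor beside the stool on its +y side.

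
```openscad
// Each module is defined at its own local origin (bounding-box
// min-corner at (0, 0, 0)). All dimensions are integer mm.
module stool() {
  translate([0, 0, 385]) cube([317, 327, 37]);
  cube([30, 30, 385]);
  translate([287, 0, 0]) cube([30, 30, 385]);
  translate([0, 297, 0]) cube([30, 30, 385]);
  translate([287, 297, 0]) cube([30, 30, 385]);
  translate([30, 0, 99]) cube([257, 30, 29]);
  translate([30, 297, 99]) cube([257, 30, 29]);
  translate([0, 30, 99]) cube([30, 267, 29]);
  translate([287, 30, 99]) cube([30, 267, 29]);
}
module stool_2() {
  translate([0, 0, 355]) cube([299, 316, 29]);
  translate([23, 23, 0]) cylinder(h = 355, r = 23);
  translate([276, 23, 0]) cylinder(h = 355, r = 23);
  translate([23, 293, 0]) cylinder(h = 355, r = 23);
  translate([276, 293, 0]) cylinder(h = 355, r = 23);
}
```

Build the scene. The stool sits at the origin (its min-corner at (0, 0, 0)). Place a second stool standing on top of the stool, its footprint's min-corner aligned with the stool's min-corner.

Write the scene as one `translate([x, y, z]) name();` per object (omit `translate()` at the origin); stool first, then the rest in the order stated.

stool();
translate([0, 0, 422]) stool_2();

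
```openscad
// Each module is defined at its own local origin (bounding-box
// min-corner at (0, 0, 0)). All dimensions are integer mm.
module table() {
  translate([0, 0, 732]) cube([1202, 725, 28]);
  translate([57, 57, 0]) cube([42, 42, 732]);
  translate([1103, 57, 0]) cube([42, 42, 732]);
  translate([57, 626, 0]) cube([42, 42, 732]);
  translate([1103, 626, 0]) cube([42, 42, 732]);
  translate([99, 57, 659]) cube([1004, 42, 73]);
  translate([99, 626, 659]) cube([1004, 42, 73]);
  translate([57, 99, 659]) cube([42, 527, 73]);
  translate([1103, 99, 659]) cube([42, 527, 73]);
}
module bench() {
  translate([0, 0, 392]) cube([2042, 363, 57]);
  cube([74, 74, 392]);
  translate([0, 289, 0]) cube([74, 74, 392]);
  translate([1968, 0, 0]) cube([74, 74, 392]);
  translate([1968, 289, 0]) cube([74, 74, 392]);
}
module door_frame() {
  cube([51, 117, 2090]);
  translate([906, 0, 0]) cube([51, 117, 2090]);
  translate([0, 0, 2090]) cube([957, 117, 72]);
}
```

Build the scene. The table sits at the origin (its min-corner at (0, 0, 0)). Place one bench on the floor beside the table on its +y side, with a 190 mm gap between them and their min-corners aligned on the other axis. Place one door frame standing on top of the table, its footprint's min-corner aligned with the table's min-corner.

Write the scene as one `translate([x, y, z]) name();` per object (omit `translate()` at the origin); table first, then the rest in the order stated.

table();
translate([0, 915, 0]) bench();
translate([0, 0, 760]) door_frame();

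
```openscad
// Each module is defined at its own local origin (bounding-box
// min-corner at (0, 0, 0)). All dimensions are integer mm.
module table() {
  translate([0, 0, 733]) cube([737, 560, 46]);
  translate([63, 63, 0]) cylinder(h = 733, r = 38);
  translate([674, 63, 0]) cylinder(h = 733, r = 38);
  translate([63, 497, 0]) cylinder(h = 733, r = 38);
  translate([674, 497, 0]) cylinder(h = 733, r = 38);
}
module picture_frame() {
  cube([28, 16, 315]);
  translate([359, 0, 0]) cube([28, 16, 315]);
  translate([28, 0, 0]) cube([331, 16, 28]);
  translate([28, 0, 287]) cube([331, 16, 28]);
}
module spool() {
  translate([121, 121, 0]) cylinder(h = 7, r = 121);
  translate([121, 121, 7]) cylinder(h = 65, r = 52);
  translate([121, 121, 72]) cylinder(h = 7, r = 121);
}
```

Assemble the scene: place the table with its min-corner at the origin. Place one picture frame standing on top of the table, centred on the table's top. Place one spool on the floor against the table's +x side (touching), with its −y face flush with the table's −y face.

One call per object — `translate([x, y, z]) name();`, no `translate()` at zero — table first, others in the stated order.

table();
translate([175, 272, 779]) picture_frame();
translate([737, 0, 0]) spool();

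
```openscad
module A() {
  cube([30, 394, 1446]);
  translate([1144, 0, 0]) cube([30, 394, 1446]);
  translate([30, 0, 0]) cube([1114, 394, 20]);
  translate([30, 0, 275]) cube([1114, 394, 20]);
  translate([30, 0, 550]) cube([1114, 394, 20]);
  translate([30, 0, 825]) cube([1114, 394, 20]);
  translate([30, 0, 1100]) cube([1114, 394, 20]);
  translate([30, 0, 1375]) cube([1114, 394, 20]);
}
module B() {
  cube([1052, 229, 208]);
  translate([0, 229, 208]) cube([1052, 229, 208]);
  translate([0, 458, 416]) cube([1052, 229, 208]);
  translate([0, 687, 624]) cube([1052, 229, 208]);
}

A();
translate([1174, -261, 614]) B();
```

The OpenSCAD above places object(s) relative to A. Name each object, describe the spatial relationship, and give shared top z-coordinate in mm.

A is a bookshelf. B is a staircase. The staircase is beside the bookshelf with their tops flush at z = 1446. The shared top z-coordinate is 1446 mm.

Both tops at z = 1446 mm.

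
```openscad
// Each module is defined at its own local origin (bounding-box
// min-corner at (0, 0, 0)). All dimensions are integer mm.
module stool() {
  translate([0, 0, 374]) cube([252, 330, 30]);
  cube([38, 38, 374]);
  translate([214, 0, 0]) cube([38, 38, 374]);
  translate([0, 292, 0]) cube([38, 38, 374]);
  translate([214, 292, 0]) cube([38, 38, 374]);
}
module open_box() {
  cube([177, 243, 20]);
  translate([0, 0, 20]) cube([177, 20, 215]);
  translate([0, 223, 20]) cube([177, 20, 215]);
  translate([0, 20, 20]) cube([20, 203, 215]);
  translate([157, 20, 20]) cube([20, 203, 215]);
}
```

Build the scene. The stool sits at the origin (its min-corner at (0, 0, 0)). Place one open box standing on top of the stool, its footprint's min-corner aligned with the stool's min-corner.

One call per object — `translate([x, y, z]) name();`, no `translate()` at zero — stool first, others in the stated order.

stool();
translate([0, 0, 404]) open_box();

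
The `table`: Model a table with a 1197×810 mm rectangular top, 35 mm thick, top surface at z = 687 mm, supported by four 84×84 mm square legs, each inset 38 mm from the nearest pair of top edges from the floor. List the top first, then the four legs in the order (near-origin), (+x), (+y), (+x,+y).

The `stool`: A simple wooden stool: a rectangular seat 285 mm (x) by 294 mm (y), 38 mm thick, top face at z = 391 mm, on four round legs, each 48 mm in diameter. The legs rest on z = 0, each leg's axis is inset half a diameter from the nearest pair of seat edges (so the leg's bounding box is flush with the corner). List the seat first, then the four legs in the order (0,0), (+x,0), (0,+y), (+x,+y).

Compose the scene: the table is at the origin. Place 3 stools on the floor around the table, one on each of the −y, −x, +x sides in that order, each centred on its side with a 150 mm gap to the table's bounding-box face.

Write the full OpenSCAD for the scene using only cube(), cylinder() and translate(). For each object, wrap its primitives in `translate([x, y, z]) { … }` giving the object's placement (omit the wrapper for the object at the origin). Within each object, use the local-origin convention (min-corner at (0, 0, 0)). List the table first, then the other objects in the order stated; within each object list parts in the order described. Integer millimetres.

translate([0, 0, 652]) cube([1197, 810, 35]);
translate([38, 38, 0]) cube([84, 84, 652]);
translate([1075, 38, 0]) cube([84, 84, 652]);
translate([38, 688, 0]) cube([84, 84, 652]);
translate([1075, 688, 0]) cube([84, 84, 652]);
translate([456, -444, 0]) {
  translate([0, 0, 353]) cube([285, 294, 38]);
  translate([24, 24, 0]) cylinder(h = 353, r = 24);
  translate([261, 24, 0]) cylinder(h = 353, r = 24);
  translate([24, 270, 0]) cylinder(h = 353, r = 24);
  translate([261, 270, 0]) cylinder(h = 353, r = 24);
}
translate([-435, 258, 0]) {
  translate([0, 0, 353]) cube([285, 294, 38]);
  translate([24, 24, 0]) cylinder(h = 353, r = 24);
  translate([261, 24, 0]) cylinder(h = 353, r = 24);
  translate([24, 270, 0]) cylinder(h = 353, r = 24);
  translate([261, 270, 0]) cylinder(h = 353, r = 24);
}
translate([1347, 258, 0]) {
  translate([0, 0, 353]) cube([285, 294, 38]);
  translate([24, 24, 0]) cylinder(h = 353, r = 24);
  translate([261, 24, 0]) cylinder(h = 353, r = 24);
  translate([24, 270, 0]) cylinder(h = 353, r = 24);
  translate([261, 270, 0]) cylinder(h = 353, r = 24);
}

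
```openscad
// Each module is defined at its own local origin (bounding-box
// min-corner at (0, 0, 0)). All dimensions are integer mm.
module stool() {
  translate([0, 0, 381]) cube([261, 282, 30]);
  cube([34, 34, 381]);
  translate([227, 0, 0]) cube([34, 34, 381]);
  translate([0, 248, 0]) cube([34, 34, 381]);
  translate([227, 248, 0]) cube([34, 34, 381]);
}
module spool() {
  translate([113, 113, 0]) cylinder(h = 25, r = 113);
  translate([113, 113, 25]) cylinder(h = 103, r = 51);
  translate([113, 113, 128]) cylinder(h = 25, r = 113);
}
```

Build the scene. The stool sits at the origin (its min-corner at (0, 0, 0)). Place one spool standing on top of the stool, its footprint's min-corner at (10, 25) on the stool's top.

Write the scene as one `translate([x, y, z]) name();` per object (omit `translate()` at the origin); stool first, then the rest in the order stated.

stool();
translate([10, 25, 411]) spool();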